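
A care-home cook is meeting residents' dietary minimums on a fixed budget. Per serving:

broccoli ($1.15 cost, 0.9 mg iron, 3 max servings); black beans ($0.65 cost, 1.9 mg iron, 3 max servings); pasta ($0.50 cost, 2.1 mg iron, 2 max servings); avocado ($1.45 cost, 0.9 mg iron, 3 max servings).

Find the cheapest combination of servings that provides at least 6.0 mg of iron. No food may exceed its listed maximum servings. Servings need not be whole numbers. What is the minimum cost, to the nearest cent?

Cost per mg of iron: pasta $0.2381, black beans $0.3421, broccoli $1.2778, avocado $1.6111.
Take 2 servings of pasta: +4.2 mg iron for $1.00 (total $1.00, still need 1.8 mg).
Take 0.9474 servings of black beans: +1.8 mg iron for $0.62 (total $1.62, still need 0.0 mg).
Filling from the cheapest source first is optimal under one linear minimum: $1.62.

$1.62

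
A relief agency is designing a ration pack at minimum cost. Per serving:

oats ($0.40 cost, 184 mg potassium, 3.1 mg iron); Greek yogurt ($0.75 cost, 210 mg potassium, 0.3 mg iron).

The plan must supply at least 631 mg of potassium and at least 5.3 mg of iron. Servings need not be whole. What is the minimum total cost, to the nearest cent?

$1.37

Compare the cost at each extreme point of the feasible region.
oats only: max(631/184, 5.3/3.1) = 3.429 servings → $1.37.
Greek yogurt only: max(631/210, 5.3/0.3) = 17.67 servings → $13.25.
oats + Greek yogurt with both tight: 1.55 servings and 1.646 servings → $1.85.
The minimum over all feasible corners is $1.37.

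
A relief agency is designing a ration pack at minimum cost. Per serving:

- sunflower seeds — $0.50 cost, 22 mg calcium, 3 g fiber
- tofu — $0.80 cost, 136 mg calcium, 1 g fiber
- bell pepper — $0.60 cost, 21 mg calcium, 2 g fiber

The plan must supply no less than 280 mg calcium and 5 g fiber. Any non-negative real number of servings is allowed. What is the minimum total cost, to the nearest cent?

$2.03

A basic optimal solution has at most two foods positive. Try each food alone and each pair with both targets met exactly.
sunflower seeds only: max(280/22, 5/3) = 12.73 servings → $6.36.
tofu only: max(280/136, 5/1) = 5 servings → $4.00.
bell pepper only: max(280/21, 5/2) = 13.33 servings → $8.00.
sunflower seeds + tofu with both tight: 1.036 servings and 1.891 servings → $2.03.
sunflower seeds + bell pepper with both targets exact would need a negative amount; discard.
tofu + bell pepper with both tight: 1.813 servings and 1.594 servings → $2.41.
So the least-cost plan costs $2.03.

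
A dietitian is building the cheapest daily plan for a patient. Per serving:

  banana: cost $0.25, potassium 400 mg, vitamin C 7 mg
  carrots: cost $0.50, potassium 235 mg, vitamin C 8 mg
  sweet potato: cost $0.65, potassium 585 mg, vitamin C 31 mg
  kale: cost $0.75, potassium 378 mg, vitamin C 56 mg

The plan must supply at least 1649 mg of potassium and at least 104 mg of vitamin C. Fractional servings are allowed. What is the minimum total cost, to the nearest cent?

banana only: max(1649/400, 104/7) = 14.86 servings → $3.71.
carrots only: max(1649/235, 104/8) = 13 servings → $6.50.
sweet potato only: max(1649/585, 104/31) = 3.355 servings → $2.18.
kale only: max(1649/378, 104/56) = 4.362 servings → $3.27.
banana + carrots with both targets exact would need a negative amount; discard.
banana + sweet potato: intersection lies outside the first quadrant.
banana + kale with both tight: 2.685 servings and 1.522 servings → $1.81.
carrots + sweet potato: intersection lies outside the first quadrant.
carrots + kale with both tight: 5.232 servings and 1.11 servings → $3.45.
sweet potato + kale with both tight: 2.52 servings and 0.462 servings → $1.98.
The minimum over all feasible corners is $1.81.

$1.81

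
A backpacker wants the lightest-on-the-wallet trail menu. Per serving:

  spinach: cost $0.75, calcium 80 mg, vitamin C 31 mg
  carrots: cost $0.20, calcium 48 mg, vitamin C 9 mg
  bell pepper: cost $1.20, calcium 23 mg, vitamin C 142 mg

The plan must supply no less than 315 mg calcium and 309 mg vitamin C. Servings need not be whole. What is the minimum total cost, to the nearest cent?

$3.32

A basic optimal solution has at most two foods positive. Try each food alone and each pair with both targets met exactly.
spinach only: max(315/80, 309/31) = 9.968 servings → $7.48.
carrots only: max(315/48, 309/9) = 34.33 servings → $6.87.
bell pepper only: max(315/23, 309/142) = 13.7 servings → $16.43.
spinach + carrots: the both-tight solution has a negative serving — not a feasible corner.
spinach + bell pepper with both tight: 3.534 servings and 1.405 servings → $4.34.
carrots + bell pepper with both tight: 5.693 servings and 1.815 servings → $3.32.
Cheapest feasible corner: $3.32.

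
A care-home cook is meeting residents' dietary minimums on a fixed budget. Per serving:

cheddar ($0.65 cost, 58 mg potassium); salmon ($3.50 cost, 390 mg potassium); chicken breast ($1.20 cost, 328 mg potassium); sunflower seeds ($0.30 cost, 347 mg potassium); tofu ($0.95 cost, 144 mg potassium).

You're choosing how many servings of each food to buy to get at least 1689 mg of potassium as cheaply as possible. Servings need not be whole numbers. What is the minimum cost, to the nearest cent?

$1.46

Cost per mg of potassium: sunflower seeds $0.0009, chicken breast $0.0037, tofu $0.0066, salmon $0.0090, cheddar $0.0112.
With no serving limits, use only sunflower seeds: 1689 mg / 347 mg = 4.867 servings × $0.30 = $1.46.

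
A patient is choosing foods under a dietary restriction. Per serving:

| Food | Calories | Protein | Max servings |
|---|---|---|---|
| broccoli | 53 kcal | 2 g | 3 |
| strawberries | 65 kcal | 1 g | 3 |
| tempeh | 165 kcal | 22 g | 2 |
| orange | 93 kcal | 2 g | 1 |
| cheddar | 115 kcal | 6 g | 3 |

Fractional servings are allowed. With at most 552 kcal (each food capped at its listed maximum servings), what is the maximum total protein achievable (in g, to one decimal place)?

Protein per kcal: tempeh 0.1333, cheddar 0.05217, broccoli 0.03774, orange 0.02151, strawberries 0.01538.
Take 2 servings of tempeh: uses 330 kcal, +44.0 g protein (running total 44.0 g).
Take 1.93 servings of cheddar: uses 222 kcal, +11.6 g protein (running total 55.6 g).
Greedy by best ratio exhausts the calories allowance optimally: 55.6 g.

55.6 g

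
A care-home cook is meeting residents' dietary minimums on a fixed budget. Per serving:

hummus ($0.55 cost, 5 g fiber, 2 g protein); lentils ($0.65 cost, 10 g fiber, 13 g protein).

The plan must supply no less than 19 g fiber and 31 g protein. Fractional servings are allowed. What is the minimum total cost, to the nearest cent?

Compare the cost at each extreme point of the feasible region.
hummus only: max(19/5, 31/2) = 15.5 servings → $8.53.
lentils only: max(19/10, 31/13) = 2.385 servings → $1.55.
hummus + lentils: the both-tight solution has a negative serving — not a feasible corner.
Cheapest feasible corner: $1.55.

$1.55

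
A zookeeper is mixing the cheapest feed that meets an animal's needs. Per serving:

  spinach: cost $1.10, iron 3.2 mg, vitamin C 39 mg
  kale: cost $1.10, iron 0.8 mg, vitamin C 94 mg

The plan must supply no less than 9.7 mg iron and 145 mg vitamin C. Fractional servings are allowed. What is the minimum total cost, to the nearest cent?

Check every corner: each single food scaled to meet both minima, and each pair solved so both constraints bind.
spinach only: max(9.7/3.2, 145/39) = 3.718 servings → $4.09.
kale only: max(9.7/0.8, 145/94) = 12.12 servings → $13.34.
spinach + kale with both tight: 2.952 servings and 0.3179 servings → $3.60.
So the least-cost plan costs $3.60.

$3.60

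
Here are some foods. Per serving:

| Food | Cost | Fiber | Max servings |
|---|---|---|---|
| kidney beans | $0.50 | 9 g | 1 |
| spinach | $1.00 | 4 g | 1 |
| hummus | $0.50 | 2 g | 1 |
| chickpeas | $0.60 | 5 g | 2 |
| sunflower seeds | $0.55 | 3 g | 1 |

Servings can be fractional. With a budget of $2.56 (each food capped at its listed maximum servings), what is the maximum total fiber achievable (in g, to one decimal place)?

Fiber per dollar: kidney beans 18, chickpeas 8.333, sunflower seeds 5.455, spinach 4, hummus 4.
Take 1 serving of kidney beans: spends $0.50, +9.0 g fiber (running total 9.0 g).
Take 2 servings of chickpeas: spends $1.20, +10.0 g fiber (running total 19.0 g).
Take 1 serving of sunflower seeds: spends $0.55, +3.0 g fiber (running total 22.0 g).
Take 0.31 servings of spinach: spends $0.31, +1.2 g fiber (running total 23.2 g).
Greedy by best ratio exhausts the cost allowance optimally: 23.2 g.

23.2 g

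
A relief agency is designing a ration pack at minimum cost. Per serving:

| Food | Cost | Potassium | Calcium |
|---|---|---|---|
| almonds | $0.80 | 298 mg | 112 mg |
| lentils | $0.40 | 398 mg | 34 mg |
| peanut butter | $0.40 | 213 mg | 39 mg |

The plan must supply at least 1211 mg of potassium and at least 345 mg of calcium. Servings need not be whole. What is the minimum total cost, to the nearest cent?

For a min-cost LP with two ≥-constraints, a basic feasible solution has at most two positive variables.
almonds only: max(1211/298, 345/112) = 4.064 servings → $3.25.
lentils only: max(1211/398, 345/34) = 10.15 servings → $4.06.
peanut butter only: max(1211/213, 345/39) = 8.846 servings → $3.54.
almonds + lentils with both tight: 2.791 servings and 0.9529 servings → $2.61.
almonds + peanut butter with both tight: 2.146 servings and 2.683 servings → $2.79.
lentils + peanut butter with both targets exact would need a negative amount; discard.
The minimum over all feasible corners is $2.61.

$2.61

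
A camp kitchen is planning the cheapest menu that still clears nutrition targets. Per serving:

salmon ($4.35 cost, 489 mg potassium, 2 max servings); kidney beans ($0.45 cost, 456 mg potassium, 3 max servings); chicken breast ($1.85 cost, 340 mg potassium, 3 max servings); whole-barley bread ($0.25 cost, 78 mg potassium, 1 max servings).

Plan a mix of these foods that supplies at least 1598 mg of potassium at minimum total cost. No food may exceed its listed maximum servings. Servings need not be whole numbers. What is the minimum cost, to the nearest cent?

Cost per mg of potassium: kidney beans $0.0010, whole-barley bread $0.0032, chicken breast $0.0054, salmon $0.0089.
Take 3 servings of kidney beans: +1368.0 mg potassium for $1.35 (total $1.35, still need 230.0 mg).
Take 1 serving of whole-barley bread: +78.0 mg potassium for $0.25 (total $1.60, still need 152.0 mg).
Take 0.4471 servings of chicken breast: +152.0 mg potassium for $0.83 (total $2.43, still need 0.0 mg).
Greedy by cheapest-per-mg is optimal for a single linear constraint, so the minimum cost is $2.43.

$2.43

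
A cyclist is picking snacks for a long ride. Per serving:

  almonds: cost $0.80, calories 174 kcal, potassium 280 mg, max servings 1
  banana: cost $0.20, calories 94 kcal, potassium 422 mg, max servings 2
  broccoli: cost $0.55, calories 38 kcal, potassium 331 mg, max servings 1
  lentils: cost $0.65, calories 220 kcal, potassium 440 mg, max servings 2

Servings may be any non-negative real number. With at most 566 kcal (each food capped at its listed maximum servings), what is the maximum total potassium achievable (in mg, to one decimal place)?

1855.0 mg

Potassium per kcal: broccoli 8.711, banana 4.489, lentils 2, almonds 1.609.
Take 1 serving of broccoli: uses 38 kcal, +331.0 mg potassium (running total 331.0 mg).
Take 2 servings of banana: uses 188 kcal, +844.0 mg potassium (running total 1175.0 mg).
Take 1.545 servings of lentils: uses 340 kcal, +680.0 mg potassium (running total 1855.0 mg).
Greedy by best ratio exhausts the calories allowance optimally: 1855.0 mg.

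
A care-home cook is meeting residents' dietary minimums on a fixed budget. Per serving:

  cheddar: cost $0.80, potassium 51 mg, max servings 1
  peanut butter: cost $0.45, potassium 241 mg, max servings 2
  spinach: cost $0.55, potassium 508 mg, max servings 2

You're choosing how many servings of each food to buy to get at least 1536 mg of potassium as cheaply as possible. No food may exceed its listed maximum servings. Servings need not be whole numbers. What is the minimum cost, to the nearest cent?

$2.60

Cost per mg of potassium: spinach $0.0011, peanut butter $0.0019, cheddar $0.0157.
Take 2 servings of spinach: +1016.0 mg potassium for $1.10 (total $1.10, still need 520.0 mg).
Take 2 servings of peanut butter: +482.0 mg potassium for $0.90 (total $2.00, still need 38.0 mg).
Take 0.7451 servings of cheddar: +38.0 mg potassium for $0.60 (total $2.60, still need 0.0 mg).
Filling from the cheapest source first is optimal under one linear minimum: $2.60.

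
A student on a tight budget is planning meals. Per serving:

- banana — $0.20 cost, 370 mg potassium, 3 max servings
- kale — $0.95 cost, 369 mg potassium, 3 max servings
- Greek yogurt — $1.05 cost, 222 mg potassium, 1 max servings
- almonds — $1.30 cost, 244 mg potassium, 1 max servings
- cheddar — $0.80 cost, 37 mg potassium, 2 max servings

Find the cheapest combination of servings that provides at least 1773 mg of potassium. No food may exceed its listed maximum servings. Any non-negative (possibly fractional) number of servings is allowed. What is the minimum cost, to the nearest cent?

$2.31

Cost per mg of potassium: banana $0.0005, kale $0.0026, Greek yogurt $0.0047, almonds $0.0053, cheddar $0.0216.
Take 3 servings of banana: +1110.0 mg potassium for $0.60 (total $0.60, still need 663.0 mg).
Take 1.797 servings of kale: +663.0 mg potassium for $1.71 (total $2.31, still need 0.0 mg).
Filling from the cheapest source first is optimal under one linear minimum: $2.31.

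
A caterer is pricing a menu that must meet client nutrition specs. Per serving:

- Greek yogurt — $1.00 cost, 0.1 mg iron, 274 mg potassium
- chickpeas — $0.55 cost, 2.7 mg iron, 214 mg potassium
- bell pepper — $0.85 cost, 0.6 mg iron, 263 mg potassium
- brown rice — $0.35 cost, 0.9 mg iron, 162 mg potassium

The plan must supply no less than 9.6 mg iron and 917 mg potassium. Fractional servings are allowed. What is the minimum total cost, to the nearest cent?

For a min-cost LP with two ≥-constraints, a basic feasible solution has at most two positive variables.
Greek yogurt only: max(9.6/0.1, 917/274) = 96 servings → $96.00.
chickpeas only: max(9.6/2.7, 917/214) = 4.285 servings → $2.36.
bell pepper only: max(9.6/0.6, 917/263) = 16 servings → $13.60.
brown rice only: max(9.6/0.9, 917/162) = 10.67 servings → $3.73.
Greek yogurt + chickpeas with both tight: 0.5867 servings and 3.534 servings → $2.53.
Greek yogurt + bell pepper: the both-tight solution has a negative serving — not a feasible corner.
Greek yogurt + brown rice with both targets exact would need a negative amount; discard.
chickpeas + bell pepper with both tight: 3.395 servings and 0.7246 servings → $2.48.
chickpeas + brown rice with both tight: 2.982 servings and 1.722 servings → $2.24.
bell pepper + brown rice: intersection lies outside the first quadrant.
Cheapest feasible corner: $2.24.

$2.24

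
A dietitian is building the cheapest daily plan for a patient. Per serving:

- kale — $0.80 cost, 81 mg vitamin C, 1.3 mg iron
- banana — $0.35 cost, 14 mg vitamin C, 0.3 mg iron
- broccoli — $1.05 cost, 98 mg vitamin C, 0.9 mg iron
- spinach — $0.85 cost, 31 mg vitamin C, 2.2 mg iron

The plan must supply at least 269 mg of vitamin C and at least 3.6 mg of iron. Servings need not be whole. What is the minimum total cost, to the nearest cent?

Compare the cost at each extreme point of the feasible region.
kale only: max(269/81, 3.6/1.3) = 3.321 servings → $2.66.
banana only: max(269/14, 3.6/0.3) = 19.21 servings → $6.72.
broccoli only: max(269/98, 3.6/0.9) = 4 servings → $4.20.
spinach only: max(269/31, 3.6/2.2) = 8.677 servings → $7.38.
kale + banana: the both-tight solution has a negative serving — not a feasible corner.
kale + broccoli with both tight: 2.031 servings and 1.066 servings → $2.74.
kale + spinach with both targets exact would need a negative amount; discard.
banana + broccoli with both tight: 6.589 servings and 1.804 servings → $4.20.
banana + spinach: intersection lies outside the first quadrant.
broccoli + spinach with both tight: 2.558 servings and 0.5898 servings → $3.19.
So the least-cost plan costs $2.66.

$2.66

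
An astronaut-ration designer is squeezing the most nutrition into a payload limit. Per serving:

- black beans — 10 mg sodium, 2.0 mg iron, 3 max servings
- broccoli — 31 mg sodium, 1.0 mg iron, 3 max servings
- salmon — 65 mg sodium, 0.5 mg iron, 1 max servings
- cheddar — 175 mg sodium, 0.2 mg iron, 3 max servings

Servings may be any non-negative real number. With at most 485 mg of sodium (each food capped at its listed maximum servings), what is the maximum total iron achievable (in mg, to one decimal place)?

Iron per mg sodium: black beans 0.2, broccoli 0.03226, salmon 0.007692, cheddar 0.001143.
Take 3 servings of black beans: uses 30 mg sodium, +6.0 mg iron (running total 6.0 mg).
Take 3 servings of broccoli: uses 93 mg sodium, +3.0 mg iron (running total 9.0 mg).
Take 1 serving of salmon: uses 65 mg sodium, +0.5 mg iron (running total 9.5 mg).
Take 1.697 servings of cheddar: uses 297 mg sodium, +0.3 mg iron (running total 9.8 mg).
Filling greedily by iron-per-mg sodium is optimal for one linear limit, giving 9.8 mg.

9.8 mg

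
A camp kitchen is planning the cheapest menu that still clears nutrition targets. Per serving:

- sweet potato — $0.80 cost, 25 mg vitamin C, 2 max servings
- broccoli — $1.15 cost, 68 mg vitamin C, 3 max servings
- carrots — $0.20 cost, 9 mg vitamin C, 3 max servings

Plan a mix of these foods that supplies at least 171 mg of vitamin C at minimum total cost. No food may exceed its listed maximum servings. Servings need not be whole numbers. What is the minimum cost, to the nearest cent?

$2.89

Cost per mg of vitamin C: broccoli $0.0169, carrots $0.0222, sweet potato $0.0320.
Take 2.515 servings of broccoli: +171.0 mg vitamin C for $2.89 (total $2.89, still need 0.0 mg).
Greedy by cheapest-per-mg is optimal for a single linear constraint, so the minimum cost is $2.89.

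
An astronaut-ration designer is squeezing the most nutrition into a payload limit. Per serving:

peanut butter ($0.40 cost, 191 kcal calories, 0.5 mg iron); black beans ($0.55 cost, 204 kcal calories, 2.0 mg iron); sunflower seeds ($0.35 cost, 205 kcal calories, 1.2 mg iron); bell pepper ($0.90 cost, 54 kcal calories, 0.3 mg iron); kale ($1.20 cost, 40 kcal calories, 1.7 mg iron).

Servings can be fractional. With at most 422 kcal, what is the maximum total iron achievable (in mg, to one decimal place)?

Iron per kcal: kale 0.0425, black beans 0.009804, sunflower seeds 0.005854, bell pepper 0.005556, peanut butter 0.002618.
With no serving limits, spend the whole calories allowance on kale: 422 kcal / 40 kcal × 1.7 mg = 17.9 mg.

17.9 mg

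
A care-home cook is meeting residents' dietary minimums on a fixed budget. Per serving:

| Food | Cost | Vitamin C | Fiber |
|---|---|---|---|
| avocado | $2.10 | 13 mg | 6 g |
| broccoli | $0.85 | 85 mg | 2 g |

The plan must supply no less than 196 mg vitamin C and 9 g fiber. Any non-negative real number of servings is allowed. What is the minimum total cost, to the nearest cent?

An LP optimum is at a vertex; with two nutrient constraints at most two foods are used. Check each candidate.
avocado only: max(196/13, 9/6) = 15.08 servings → $31.66.
broccoli only: max(196/85, 9/2) = 4.5 servings → $3.83.
avocado + broccoli with both tight: 0.7707 servings and 2.188 servings → $3.48.
The minimum over all feasible corners is $3.48.

$3.48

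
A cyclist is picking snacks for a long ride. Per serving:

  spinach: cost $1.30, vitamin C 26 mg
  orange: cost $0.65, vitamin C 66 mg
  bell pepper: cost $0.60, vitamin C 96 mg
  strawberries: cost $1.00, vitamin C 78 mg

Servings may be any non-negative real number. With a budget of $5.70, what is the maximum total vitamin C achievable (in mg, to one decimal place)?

Vitamin C per dollar: bell pepper 160, orange 101.5, strawberries 78, spinach 20.
With no serving limits, spend the whole cost allowance on bell pepper: $5.70 / $0.60 × 96 mg = 912.0 mg.

912.0 mg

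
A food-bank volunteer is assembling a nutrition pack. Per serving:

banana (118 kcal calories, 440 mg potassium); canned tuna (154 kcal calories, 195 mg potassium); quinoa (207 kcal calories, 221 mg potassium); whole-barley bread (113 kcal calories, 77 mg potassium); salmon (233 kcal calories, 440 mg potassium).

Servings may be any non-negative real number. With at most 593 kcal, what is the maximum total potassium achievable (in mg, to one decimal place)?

2211.2 mg

Potassium per kcal: banana 3.729, salmon 1.888, canned tuna 1.266, quinoa 1.068, whole-barley bread 0.6814.
With no serving limits, spend the whole calories allowance on banana: 593 kcal / 118 kcal × 440 mg = 2211.2 mg.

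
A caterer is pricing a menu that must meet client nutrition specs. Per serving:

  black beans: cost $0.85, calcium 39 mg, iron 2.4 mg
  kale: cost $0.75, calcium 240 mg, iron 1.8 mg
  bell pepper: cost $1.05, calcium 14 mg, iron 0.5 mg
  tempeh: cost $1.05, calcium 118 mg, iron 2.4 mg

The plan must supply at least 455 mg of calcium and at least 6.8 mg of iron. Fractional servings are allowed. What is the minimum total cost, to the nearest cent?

Minimising a linear cost over {calcium ≥ 455, iron ≥ 6.8, servings ≥ 0} — the optimum is at a vertex, using one or two foods.
black beans only: max(455/39, 6.8/2.4) = 11.67 servings → $9.92.
kale only: max(455/240, 6.8/1.8) = 3.778 servings → $2.83.
bell pepper only: max(455/14, 6.8/0.5) = 32.5 servings → $34.12.
tempeh only: max(455/118, 6.8/2.4) = 3.856 servings → $4.05.
black beans + kale with both tight: 1.607 servings and 1.635 servings → $2.59.
black beans + bell pepper: the both-tight solution has a negative serving — not a feasible corner.
black beans + tempeh: the both-tight solution has a negative serving — not a feasible corner.
kale + bell pepper with both tight: 1.396 servings and 8.576 servings → $10.05.
kale + tempeh with both tight: 0.7965 servings and 2.236 servings → $2.95.
bell pepper + tempeh: the both-tight solution has a negative serving — not a feasible corner.
The minimum over all feasible corners is $2.59.

$2.59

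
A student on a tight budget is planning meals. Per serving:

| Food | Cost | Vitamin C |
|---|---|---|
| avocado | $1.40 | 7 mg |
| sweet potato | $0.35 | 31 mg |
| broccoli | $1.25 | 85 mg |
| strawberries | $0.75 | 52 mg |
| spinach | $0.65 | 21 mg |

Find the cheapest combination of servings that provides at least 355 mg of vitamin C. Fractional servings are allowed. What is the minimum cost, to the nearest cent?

$4.01

Cost per mg of vitamin C: sweet potato $0.0113, strawberries $0.0144, broccoli $0.0147, spinach $0.0310, avocado $0.2000.
With no serving limits, use only sweet potato: 355 mg / 31 mg = 11.45 servings × $0.35 = $4.01.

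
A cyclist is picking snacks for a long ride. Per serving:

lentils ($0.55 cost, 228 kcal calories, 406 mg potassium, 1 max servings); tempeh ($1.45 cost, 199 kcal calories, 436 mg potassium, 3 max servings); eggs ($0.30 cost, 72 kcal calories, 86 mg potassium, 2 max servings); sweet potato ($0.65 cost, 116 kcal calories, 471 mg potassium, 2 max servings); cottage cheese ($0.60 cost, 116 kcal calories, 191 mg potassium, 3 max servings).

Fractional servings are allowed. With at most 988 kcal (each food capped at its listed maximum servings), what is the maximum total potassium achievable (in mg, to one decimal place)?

Potassium per kcal: sweet potato 4.06, tempeh 2.191, lentils 1.781, cottage cheese 1.647, eggs 1.194.
Take 2 servings of sweet potato: uses 232 kcal, +942.0 mg potassium (running total 942.0 mg).
Take 3 servings of tempeh: uses 597 kcal, +1308.0 mg potassium (running total 2250.0 mg).
Take 0.6974 servings of lentils: uses 159 kcal, +283.1 mg potassium (running total 2533.1 mg).
Greedy by best ratio exhausts the calories allowance optimally: 2533.1 mg.

2533.1 mg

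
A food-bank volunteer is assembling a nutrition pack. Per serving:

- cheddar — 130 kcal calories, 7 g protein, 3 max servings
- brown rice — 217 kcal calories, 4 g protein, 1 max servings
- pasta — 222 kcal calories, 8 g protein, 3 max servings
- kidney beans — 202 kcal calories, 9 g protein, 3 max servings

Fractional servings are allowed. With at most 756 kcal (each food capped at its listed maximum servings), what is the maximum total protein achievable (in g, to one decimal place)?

37.3 g

Protein per kcal: cheddar 0.05385, kidney beans 0.04455, pasta 0.03604, brown rice 0.01843.
Take 3 servings of cheddar: uses 390 kcal, +21.0 g protein (running total 21.0 g).
Take 1.812 servings of kidney beans: uses 366 kcal, +16.3 g protein (running total 37.3 g).
Greedy by best ratio exhausts the calories allowance optimally: 37.3 g.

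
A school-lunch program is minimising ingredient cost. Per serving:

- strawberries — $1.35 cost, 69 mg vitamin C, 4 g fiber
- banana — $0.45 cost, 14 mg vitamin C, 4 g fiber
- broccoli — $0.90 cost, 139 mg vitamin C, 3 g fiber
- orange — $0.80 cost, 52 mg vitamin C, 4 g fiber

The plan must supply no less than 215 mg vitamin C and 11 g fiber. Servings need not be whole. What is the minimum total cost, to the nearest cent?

$2.01

Compare the cost at each extreme point of the feasible region.
strawberries only: max(215/69, 11/4) = 3.116 servings → $4.21.
banana only: max(215/14, 11/4) = 15.36 servings → $6.91.
broccoli only: max(215/139, 11/3) = 3.667 servings → $3.30.
orange only: max(215/52, 11/4) = 4.135 servings → $3.31.
strawberries + banana: intersection lies outside the first quadrant.
strawberries + broccoli with both tight: 2.533 servings and 0.2894 servings → $3.68.
strawberries + orange: the both-tight solution has a negative serving — not a feasible corner.
banana + broccoli with both tight: 1.72 servings and 1.374 servings → $2.01.
banana + orange: the both-tight solution has a negative serving — not a feasible corner.
broccoli + orange with both tight: 0.72 servings and 2.21 servings → $2.42.
Cheapest feasible corner: $2.01.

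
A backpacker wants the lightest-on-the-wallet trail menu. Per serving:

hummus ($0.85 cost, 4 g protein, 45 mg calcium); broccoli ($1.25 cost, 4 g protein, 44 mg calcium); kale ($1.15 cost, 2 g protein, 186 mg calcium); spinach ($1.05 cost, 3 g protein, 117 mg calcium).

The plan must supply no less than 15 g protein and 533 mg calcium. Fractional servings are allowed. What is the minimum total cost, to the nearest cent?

$4.80

For a min-cost LP with two ≥-constraints, a basic feasible solution has at most two positive variables.
hummus only: max(15/4, 533/45) = 11.84 servings → $10.07.
broccoli only: max(15/4, 533/44) = 12.11 servings → $15.14.
kale only: max(15/2, 533/186) = 7.5 servings → $8.62.
spinach only: max(15/3, 533/117) = 5 servings → $5.25.
hummus + broccoli: the both-tight solution has a negative serving — not a feasible corner.
hummus + kale with both tight: 2.636 servings and 2.228 servings → $4.80.
hummus + spinach with both tight: 0.4685 servings and 4.375 servings → $4.99.
broccoli + kale with both tight: 2.628 servings and 2.244 servings → $5.87.
broccoli + spinach with both tight: 0.4643 servings and 4.381 servings → $5.18.
kale + spinach: the both-tight solution has a negative serving — not a feasible corner.
The minimum over all feasible corners is $4.80.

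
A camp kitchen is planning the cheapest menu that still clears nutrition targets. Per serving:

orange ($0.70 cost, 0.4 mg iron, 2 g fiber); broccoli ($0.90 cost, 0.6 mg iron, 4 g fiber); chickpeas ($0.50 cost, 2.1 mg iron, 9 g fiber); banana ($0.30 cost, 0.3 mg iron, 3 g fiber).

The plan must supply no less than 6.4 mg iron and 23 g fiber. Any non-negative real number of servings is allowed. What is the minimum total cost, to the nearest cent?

$1.52

orange only: max(6.4/0.4, 23/2) = 16 servings → $11.20.
broccoli only: max(6.4/0.6, 23/4) = 10.67 servings → $9.60.
chickpeas only: max(6.4/2.1, 23/9) = 3.048 servings → $1.52.
banana only: max(6.4/0.3, 23/3) = 21.33 servings → $6.40.
orange + broccoli with both targets exact would need a negative amount; discard.
orange + chickpeas: the both-tight solution has a negative serving — not a feasible corner.
orange + banana: intersection lies outside the first quadrant.
broccoli + chickpeas: the both-tight solution has a negative serving — not a feasible corner.
broccoli + banana: the both-tight solution has a negative serving — not a feasible corner.
chickpeas + banana with both targets exact would need a negative amount; discard.
So the least-cost plan costs $1.52.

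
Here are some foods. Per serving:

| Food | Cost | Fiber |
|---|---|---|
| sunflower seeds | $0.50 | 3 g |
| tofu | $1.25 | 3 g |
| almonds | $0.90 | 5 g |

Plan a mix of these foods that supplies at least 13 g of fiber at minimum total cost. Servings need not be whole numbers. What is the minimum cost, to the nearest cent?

Cost per g of fiber: sunflower seeds $0.1667, almonds $0.1800, tofu $0.4167.
With no serving limits, use only sunflower seeds: 13 g / 3 g = 4.333 servings × $0.50 = $2.17.

$2.17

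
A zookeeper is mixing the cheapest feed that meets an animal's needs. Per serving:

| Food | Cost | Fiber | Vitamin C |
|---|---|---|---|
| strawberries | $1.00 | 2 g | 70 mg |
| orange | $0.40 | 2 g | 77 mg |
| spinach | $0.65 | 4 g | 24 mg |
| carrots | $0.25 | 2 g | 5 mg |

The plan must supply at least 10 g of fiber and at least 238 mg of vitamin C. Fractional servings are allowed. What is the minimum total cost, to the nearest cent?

Check every corner: each single food scaled to meet both minima, and each pair solved so both constraints bind.
strawberries only: max(10/2, 238/70) = 5 servings → $5.00.
orange only: max(10/2, 238/77) = 5 servings → $2.00.
spinach only: max(10/4, 238/24) = 9.917 servings → $6.45.
carrots only: max(10/2, 238/5) = 47.6 servings → $11.90.
strawberries + orange with both targets exact would need a negative amount; discard.
strawberries + spinach with both tight: 3.069 servings and 0.9655 servings → $3.70.
strawberries + carrots with both tight: 3.277 servings and 1.723 servings → $3.71.
orange + spinach with both tight: 2.738 servings and 1.131 servings → $1.83.
orange + carrots with both tight: 2.958 servings and 2.042 servings → $1.69.
spinach + carrots with both targets exact would need a negative amount; discard.
Cheapest feasible corner: $1.69.

$1.69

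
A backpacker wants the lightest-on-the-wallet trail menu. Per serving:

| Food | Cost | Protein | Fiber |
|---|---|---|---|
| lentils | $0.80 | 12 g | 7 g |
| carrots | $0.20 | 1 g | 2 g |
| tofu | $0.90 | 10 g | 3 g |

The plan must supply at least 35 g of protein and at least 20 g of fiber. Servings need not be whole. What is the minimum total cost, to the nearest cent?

$2.33

lentils only: max(35/12, 20/7) = 2.917 servings → $2.33.
carrots only: max(35/1, 20/2) = 35 servings → $7.00.
tofu only: max(35/10, 20/3) = 6.667 servings → $6.00.
lentils + carrots: intersection lies outside the first quadrant.
lentils + tofu with both tight: 2.794 servings and 0.1471 servings → $2.37.
carrots + tofu with both tight: 5.588 servings and 2.941 servings → $3.76.
The minimum over all feasible corners is $2.33.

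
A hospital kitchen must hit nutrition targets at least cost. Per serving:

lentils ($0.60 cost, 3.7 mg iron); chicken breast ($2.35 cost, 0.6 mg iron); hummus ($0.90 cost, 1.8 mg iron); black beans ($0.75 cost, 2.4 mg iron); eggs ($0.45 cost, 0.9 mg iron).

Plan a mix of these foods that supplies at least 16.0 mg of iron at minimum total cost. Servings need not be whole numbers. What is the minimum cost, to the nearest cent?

$2.59

Cost per mg of iron: lentils $0.1622, black beans $0.3125, hummus $0.5000, eggs $0.5000, chicken breast $3.9167.
With no serving limits, use only lentils: 16.0 mg / 3.7 mg = 4.324 servings × $0.60 = $2.59.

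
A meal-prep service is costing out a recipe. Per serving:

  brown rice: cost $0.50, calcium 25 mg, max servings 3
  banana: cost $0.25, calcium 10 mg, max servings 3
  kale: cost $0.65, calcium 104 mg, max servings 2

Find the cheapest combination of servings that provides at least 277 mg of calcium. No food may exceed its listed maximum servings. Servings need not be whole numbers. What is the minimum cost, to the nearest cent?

Cost per mg of calcium: kale $0.0063, brown rice $0.0200, banana $0.0250.
Take 2 servings of kale: +208.0 mg calcium for $1.30 (total $1.30, still need 69.0 mg).
Take 2.76 servings of brown rice: +69.0 mg calcium for $1.38 (total $2.68, still need 0.0 mg).
Filling from the cheapest source first is optimal under one linear minimum: $2.68.

$2.68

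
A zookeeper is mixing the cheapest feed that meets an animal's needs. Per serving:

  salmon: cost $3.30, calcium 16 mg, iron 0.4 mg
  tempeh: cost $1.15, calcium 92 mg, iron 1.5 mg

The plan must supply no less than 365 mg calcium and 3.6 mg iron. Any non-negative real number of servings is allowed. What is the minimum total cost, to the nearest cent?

$4.56

For a min-cost LP with two ≥-constraints, a basic feasible solution has at most two positive variables.
salmon only: max(365/16, 3.6/0.4) = 22.81 servings → $75.28.
tempeh only: max(365/92, 3.6/1.5) = 3.967 servings → $4.56.
salmon + tempeh: intersection lies outside the first quadrant.
So the least-cost plan costs $4.56.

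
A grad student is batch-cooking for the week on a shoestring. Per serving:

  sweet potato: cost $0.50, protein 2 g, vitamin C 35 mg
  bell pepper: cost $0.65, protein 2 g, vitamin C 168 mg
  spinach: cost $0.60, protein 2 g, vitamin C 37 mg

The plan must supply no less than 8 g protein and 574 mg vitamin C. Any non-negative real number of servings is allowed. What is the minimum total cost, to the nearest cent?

$2.49

At the optimum either one food covers both requirements or two foods hit both targets exactly; no other combination can be cheaper.
sweet potato only: max(8/2, 574/35) = 16.4 servings → $8.20.
bell pepper only: max(8/2, 574/168) = 4 servings → $2.60.
spinach only: max(8/2, 574/37) = 15.51 servings → $9.31.
sweet potato + bell pepper with both tight: 0.7368 servings and 3.263 servings → $2.49.
sweet potato + spinach with both targets exact would need a negative amount; discard.
bell pepper + spinach with both tight: 3.252 servings and 0.7481 servings → $2.56.
So the least-cost plan costs $2.49.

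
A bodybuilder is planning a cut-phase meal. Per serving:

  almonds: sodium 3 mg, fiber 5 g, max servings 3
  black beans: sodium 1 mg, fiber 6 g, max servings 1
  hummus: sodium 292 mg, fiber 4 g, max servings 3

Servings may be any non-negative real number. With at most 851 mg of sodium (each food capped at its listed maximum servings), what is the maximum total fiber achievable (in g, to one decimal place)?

32.5 g

Fiber per mg sodium: black beans 6, almonds 1.667, hummus 0.0137.
Take 1 serving of black beans: uses 1 mg sodium, +6.0 g fiber (running total 6.0 g).
Take 3 servings of almonds: uses 9 mg sodium, +15.0 g fiber (running total 21.0 g).
Take 2.88 servings of hummus: uses 841 mg sodium, +11.5 g fiber (running total 32.5 g).
Filling greedily by fiber-per-mg sodium is optimal for one linear limit, giving 32.5 g.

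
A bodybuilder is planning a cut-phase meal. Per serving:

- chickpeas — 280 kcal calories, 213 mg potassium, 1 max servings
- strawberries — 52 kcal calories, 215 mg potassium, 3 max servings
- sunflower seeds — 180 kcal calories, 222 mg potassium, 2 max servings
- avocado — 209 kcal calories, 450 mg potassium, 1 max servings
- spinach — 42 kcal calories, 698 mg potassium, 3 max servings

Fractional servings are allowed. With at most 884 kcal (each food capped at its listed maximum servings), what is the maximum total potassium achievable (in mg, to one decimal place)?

Potassium per kcal: spinach 16.62, strawberries 4.135, avocado 2.153, sunflower seeds 1.233, chickpeas 0.7607.
Take 3 servings of spinach: uses 126 kcal, +2094.0 mg potassium (running total 2094.0 mg).
Take 3 servings of strawberries: uses 156 kcal, +645.0 mg potassium (running total 2739.0 mg).
Take 1 serving of avocado: uses 209 kcal, +450.0 mg potassium (running total 3189.0 mg).
Take 2 servings of sunflower seeds: uses 360 kcal, +444.0 mg potassium (running total 3633.0 mg).
Take 0.1179 servings of chickpeas: uses 33 kcal, +25.1 mg potassium (running total 3658.1 mg).
Greedy by best ratio exhausts the calories allowance optimally: 3658.1 mg.

3658.1 mg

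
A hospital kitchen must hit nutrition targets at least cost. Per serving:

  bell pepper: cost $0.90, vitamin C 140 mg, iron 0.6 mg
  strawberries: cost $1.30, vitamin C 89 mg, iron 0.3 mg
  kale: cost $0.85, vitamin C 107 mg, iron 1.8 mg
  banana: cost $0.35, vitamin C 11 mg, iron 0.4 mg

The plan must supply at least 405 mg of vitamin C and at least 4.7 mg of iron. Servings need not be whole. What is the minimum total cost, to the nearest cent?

$2.96

The cheapest plan sits at a corner of the feasible region — with two constraints it uses at most two foods.
bell pepper only: max(405/140, 4.7/0.6) = 7.833 servings → $7.05.
strawberries only: max(405/89, 4.7/0.3) = 15.67 servings → $20.37.
kale only: max(405/107, 4.7/1.8) = 3.785 servings → $3.22.
banana only: max(405/11, 4.7/0.4) = 36.82 servings → $12.89.
bell pepper + strawberries: the both-tight solution has a negative serving — not a feasible corner.
bell pepper + kale with both tight: 1.204 servings and 2.21 servings → $2.96.
bell pepper + banana with both tight: 2.233 servings and 8.401 servings → $4.95.
strawberries + kale with both tight: 1.765 servings and 2.317 servings → $4.26.
strawberries + banana with both tight: 3.415 servings and 9.189 servings → $7.66.
kale + banana: the both-tight solution has a negative serving — not a feasible corner.
The minimum over all feasible corners is $2.96.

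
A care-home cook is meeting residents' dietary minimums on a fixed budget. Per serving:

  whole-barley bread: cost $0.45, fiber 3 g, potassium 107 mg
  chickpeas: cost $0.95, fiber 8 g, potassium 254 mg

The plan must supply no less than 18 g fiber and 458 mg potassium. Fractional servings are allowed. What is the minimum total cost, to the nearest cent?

Check every corner: each single food scaled to meet both minima, and each pair solved so both constraints bind.
whole-barley bread only: max(18/3, 458/107) = 6 servings → $2.70.
chickpeas only: max(18/8, 458/254) = 2.25 servings → $2.14.
whole-barley bread + chickpeas with both targets exact would need a negative amount; discard.
Cheapest feasible corner: $2.14.

$2.14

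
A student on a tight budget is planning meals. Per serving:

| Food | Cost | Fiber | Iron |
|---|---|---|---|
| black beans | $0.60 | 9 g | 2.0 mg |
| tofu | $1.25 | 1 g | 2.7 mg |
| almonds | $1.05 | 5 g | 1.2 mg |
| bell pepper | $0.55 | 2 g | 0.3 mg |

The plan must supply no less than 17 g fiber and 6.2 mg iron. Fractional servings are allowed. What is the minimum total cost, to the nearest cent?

This is a tiny linear program; its minimum lies at a vertex of the feasible set. List the vertices and price them.
black beans only: max(17/9, 6.2/2.0) = 3.1 servings → $1.86.
tofu only: max(17/1, 6.2/2.7) = 17 servings → $21.25.
almonds only: max(17/5, 6.2/1.2) = 5.167 servings → $5.42.
bell pepper only: max(17/2, 6.2/0.3) = 20.67 servings → $11.37.
black beans + tofu with both tight: 1.78 servings and 0.9776 servings → $2.29.
black beans + almonds: intersection lies outside the first quadrant.
black beans + bell pepper: the both-tight solution has a negative serving — not a feasible corner.
tofu + almonds with both tight: 0.8618 servings and 3.228 servings → $4.47.
tofu + bell pepper with both tight: 1.431 servings and 7.784 servings → $6.07.
almonds + bell pepper: the both-tight solution has a negative serving — not a feasible corner.
So the least-cost plan costs $1.86.

$1.86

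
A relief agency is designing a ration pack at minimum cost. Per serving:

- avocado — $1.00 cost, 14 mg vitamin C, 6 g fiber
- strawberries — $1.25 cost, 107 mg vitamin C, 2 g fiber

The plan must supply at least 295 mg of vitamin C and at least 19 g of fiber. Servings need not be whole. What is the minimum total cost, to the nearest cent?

$5.41

At the optimum either one food covers both requirements or two foods hit both targets exactly; no other combination can be cheaper.
avocado only: max(295/14, 19/6) = 21.07 servings → $21.07.
strawberries only: max(295/107, 19/2) = 9.5 servings → $11.88.
avocado + strawberries with both tight: 2.35 servings and 2.45 servings → $5.41.
The minimum over all feasible corners is $5.41.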